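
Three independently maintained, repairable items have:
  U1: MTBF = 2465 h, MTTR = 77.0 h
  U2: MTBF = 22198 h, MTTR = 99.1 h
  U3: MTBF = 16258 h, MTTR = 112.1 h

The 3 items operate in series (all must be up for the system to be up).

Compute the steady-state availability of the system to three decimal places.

0.959

A(U1) = MTBF/(MTBF+MTTR) = 2465/(2465+77.0) = 0.969709
A(U2) = MTBF/(MTBF+MTTR) = 22198/(22198+99.1) = 0.995555
A(U3) = MTBF/(MTBF+MTTR) = 16258/(16258+112.1) = 0.993152
Series availability: 0.969709 × 0.995555 × 0.993152 = 0.959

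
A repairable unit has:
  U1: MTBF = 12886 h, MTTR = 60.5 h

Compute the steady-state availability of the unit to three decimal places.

0.995

A(U1) = MTBF/(MTBF+MTTR) = 12886/(12886+60.5) = 0.995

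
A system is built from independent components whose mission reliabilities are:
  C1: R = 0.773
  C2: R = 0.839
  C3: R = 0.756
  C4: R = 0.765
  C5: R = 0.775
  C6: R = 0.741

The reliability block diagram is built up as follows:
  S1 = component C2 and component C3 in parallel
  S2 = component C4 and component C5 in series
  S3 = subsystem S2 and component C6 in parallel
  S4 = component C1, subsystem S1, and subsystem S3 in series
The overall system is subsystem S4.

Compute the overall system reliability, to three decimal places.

0.664

Parallel (C2 and C3): 1 − (1 − 0.83900)(1 − 0.75600) = 0.96072
Series (C4 and C5): 0.76500 × 0.77500 = 0.59288
Parallel ([0.59288] and C6): 1 − (1 − 0.59288)(1 − 0.74100) = 0.89456
Series (C1, [0.96072], and [0.89456]): 0.77300 × 0.96072 × 0.89456 = 0.664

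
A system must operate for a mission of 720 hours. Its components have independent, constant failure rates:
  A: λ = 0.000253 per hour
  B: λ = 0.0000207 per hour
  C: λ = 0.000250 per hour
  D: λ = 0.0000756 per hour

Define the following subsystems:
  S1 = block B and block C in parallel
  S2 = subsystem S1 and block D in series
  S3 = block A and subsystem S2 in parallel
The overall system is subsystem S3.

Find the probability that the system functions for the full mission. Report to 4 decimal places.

0.9908

R(A) = exp(−0.000253 × 720) = 0.833468
R(B) = exp(−0.0000207 × 720) = 0.985207
R(C) = exp(−0.000250 × 720) = 0.835270
R(D) = exp(−0.0000756 × 720) = 0.947023
Parallel (B and C): 1 − (1 − 0.985207)(1 − 0.835270) = 0.997563
Series ([0.997563] and D): 0.997563 × 0.947023 = 0.944715
Parallel (A and [0.944715]): 1 − (1 − 0.833468)(1 − 0.944715) = 0.9908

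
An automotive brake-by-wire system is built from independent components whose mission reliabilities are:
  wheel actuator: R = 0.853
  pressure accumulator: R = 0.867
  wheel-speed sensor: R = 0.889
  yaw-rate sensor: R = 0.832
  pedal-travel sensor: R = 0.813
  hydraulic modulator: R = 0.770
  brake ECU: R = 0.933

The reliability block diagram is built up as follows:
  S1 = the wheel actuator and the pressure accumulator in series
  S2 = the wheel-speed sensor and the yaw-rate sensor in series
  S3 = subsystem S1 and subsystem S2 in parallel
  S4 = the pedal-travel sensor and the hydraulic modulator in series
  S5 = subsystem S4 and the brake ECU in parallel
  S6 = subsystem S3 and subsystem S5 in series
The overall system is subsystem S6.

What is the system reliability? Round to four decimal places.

Series (wheel actuator and pressure accumulator): 0.853000 × 0.867000 = 0.739551
Series (wheel-speed sensor and yaw-rate sensor): 0.889000 × 0.832000 = 0.739648
Parallel ([0.739551] and [0.739648]): 1 − (1 − 0.739551)(1 − 0.739648) = 0.932192
Series (pedal-travel sensor and hydraulic modulator): 0.813000 × 0.770000 = 0.626010
Parallel ([0.626010] and brake ECU): 1 − (1 − 0.626010)(1 − 0.933000) = 0.974943
Series ([0.932192] and [0.974943]): 0.932192 × 0.974943 = 0.9088

0.9088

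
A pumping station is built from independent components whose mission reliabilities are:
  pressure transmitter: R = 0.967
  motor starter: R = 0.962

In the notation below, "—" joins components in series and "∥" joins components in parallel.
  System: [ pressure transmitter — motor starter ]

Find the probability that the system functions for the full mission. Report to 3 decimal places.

0.930

Series (pressure transmitter and motor starter): 0.96700 × 0.96200 = 0.930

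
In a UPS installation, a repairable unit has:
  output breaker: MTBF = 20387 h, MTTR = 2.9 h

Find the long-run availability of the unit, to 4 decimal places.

0.9999

A(output breaker) = MTBF/(MTBF+MTTR) = 20387/(20387+2.9) = 0.9999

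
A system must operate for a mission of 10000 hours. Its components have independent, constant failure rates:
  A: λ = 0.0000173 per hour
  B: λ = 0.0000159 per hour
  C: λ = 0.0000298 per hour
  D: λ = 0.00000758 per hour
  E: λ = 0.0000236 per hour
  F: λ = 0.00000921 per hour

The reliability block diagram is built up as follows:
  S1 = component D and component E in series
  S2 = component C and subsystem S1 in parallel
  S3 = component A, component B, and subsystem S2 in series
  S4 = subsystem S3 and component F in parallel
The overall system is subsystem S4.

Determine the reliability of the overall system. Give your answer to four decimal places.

0.9708

R(A) = exp(−0.0000173 × 10000) = 0.841138
R(B) = exp(−0.0000159 × 10000) = 0.852996
R(C) = exp(−0.0000298 × 10000) = 0.742301
R(D) = exp(−0.00000758 × 10000) = 0.927002
R(E) = exp(−0.0000236 × 10000) = 0.789781
R(F) = exp(−0.00000921 × 10000) = 0.912014
Series (D and E): 0.927002 × 0.789781 = 0.732129
Parallel (C and [0.732129]): 1 − (1 − 0.742301)(1 − 0.732129) = 0.930970
Series (A, B, and [0.930970]): 0.841138 × 0.852996 × 0.930970 = 0.667959
Parallel ([0.667959] and F): 1 − (1 − 0.667959)(1 − 0.912014) = 0.9708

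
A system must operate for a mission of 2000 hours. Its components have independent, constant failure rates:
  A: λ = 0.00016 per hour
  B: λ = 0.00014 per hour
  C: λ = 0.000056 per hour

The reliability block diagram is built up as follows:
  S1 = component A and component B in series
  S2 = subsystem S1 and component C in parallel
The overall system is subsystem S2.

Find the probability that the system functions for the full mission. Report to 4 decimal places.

0.9522

R(A) = exp(−0.00016 × 2000) = 0.726149
R(B) = exp(−0.00014 × 2000) = 0.755784
R(C) = exp(−0.000056 × 2000) = 0.894044
Series (A and B): 0.726149 × 0.755784 = 0.548812
Parallel ([0.548812] and C): 1 − (1 − 0.548812)(1 − 0.894044) = 0.9522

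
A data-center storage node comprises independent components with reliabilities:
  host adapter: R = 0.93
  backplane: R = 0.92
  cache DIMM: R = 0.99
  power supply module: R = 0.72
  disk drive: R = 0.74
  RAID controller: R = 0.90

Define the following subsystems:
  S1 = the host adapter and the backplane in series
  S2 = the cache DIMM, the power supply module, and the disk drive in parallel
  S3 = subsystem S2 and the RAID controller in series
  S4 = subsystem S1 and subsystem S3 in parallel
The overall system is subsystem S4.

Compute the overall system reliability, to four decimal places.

0.9855

Series (host adapter and backplane): 0.930000 × 0.920000 = 0.855600
Parallel (cache DIMM, power supply module, and disk drive): 1 − (1 − 0.990000)(1 − 0.720000)(1 − 0.740000) = 0.999272
Series ([0.999272] and RAID controller): 0.999272 × 0.900000 = 0.899345
Parallel ([0.855600] and [0.899345]): 1 − (1 − 0.855600)(1 − 0.899345) = 0.9855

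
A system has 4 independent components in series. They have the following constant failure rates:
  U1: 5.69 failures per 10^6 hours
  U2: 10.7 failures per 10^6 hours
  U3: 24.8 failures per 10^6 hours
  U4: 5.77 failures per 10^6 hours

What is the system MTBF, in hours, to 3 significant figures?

Series of exponential components: λ_sys = Σ λ_i
λ_sys = 0.00000569 + 0.0000107 + 0.0000248 + 0.00000577 = 4.6960e-05 /h
MTBF = 1 / λ_sys = 21300 h

21300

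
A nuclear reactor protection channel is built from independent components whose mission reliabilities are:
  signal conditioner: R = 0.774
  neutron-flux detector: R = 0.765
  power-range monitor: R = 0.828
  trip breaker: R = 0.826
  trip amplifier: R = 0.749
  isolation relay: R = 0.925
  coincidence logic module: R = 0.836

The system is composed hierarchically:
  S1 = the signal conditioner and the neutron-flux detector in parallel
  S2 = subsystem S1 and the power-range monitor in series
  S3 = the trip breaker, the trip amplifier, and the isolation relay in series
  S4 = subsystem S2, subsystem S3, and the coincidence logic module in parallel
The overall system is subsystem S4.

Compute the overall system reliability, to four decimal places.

Parallel (signal conditioner and neutron-flux detector): 1 − (1 − 0.774000)(1 − 0.765000) = 0.946890
Series ([0.946890] and power-range monitor): 0.946890 × 0.828000 = 0.784025
Series (trip breaker, trip amplifier, and isolation relay): 0.826000 × 0.749000 × 0.925000 = 0.572273
Parallel ([0.784025], [0.572273], and coincidence logic module): 1 − (1 − 0.784025)(1 − 0.572273)(1 − 0.836000) = 0.9848

0.9848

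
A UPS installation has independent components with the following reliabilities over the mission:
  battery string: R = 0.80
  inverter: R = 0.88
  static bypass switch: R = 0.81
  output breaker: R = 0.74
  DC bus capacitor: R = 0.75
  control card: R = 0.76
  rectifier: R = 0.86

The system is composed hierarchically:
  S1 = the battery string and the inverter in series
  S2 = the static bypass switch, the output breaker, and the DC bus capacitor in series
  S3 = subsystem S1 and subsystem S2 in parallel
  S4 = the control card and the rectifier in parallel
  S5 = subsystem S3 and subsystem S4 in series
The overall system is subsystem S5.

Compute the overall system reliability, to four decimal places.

0.8089

Series (battery string and inverter): 0.800000 × 0.880000 = 0.704000
Series (static bypass switch, output breaker, and DC bus capacitor): 0.810000 × 0.740000 × 0.750000 = 0.449550
Parallel ([0.704000] and [0.449550]): 1 − (1 − 0.704000)(1 − 0.449550) = 0.837067
Parallel (control card and rectifier): 1 − (1 − 0.760000)(1 − 0.860000) = 0.966400
Series ([0.837067] and [0.966400]): 0.837067 × 0.966400 = 0.8089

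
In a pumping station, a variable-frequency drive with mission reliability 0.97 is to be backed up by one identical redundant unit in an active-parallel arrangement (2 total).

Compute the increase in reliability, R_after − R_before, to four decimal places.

R_before = 0.97
R_after = 1 − (1 − 0.97)^2 = 0.9991
ΔR = 0.9991 − 0.97 = 0.0291

0.0291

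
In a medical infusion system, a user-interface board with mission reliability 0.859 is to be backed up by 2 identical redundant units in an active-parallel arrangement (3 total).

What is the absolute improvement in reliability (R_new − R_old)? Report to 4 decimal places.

R_before = 0.859
R_after = 1 − (1 − 0.859)^3 = 0.9972
ΔR = 0.9972 − 0.859 = 0.1382

0.1382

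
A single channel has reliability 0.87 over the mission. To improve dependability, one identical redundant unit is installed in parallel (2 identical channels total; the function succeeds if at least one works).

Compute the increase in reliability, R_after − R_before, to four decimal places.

0.1131

R_before = 0.87
R_after = 1 − (1 − 0.87)^2 = 0.9831
ΔR = 0.9831 − 0.87 = 0.1131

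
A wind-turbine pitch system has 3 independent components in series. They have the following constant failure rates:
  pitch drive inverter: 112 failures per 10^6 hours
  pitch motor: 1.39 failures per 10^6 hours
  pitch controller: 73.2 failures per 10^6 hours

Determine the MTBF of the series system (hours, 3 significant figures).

5360

Series of exponential components: λ_sys = Σ λ_i
λ_sys = 0.000112 + 0.00000139 + 0.0000732 = 1.8659e-04 /h
MTBF = 1 / λ_sys = 5360 h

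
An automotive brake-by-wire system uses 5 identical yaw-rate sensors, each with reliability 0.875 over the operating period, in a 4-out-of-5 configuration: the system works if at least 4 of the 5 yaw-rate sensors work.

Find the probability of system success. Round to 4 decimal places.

0.8793

R = Σ_{i=4}^{5} C(5,i) p^i (1−p)^{5−i} with p = 0.875
C(5,4)·0.875^4·0.125^1 = 0.366364
C(5,5)·0.875^5·0.125^0 = 0.512909
Sum = 0.8793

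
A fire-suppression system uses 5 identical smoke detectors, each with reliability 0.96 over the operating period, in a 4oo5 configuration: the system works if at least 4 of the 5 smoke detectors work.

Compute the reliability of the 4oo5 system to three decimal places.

0.985

R = Σ_{i=4}^{5} C(5,i) p^i (1−p)^{5−i} with p = 0.96
C(5,4)·0.96^4·0.04^1 = 0.16987
C(5,5)·0.96^5·0.04^0 = 0.81537
Sum = 0.985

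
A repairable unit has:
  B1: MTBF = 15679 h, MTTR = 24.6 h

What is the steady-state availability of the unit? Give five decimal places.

A(B1) = MTBF/(MTBF+MTTR) = 15679/(15679+24.6) = 0.99843

0.99843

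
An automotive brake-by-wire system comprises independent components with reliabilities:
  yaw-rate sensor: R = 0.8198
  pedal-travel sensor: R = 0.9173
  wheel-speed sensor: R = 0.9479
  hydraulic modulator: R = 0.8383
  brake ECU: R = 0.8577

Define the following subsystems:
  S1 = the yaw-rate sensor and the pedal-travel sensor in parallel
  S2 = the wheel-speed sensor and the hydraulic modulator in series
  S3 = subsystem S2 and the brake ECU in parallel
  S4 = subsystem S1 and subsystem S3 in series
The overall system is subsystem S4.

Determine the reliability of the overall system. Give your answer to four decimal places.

0.9563

Parallel (yaw-rate sensor and pedal-travel sensor): 1 − (1 − 0.819800)(1 − 0.917300) = 0.985097
Series (wheel-speed sensor and hydraulic modulator): 0.947900 × 0.838300 = 0.794625
Parallel ([0.794625] and brake ECU): 1 − (1 − 0.794625)(1 − 0.857700) = 0.970775
Series ([0.985097] and [0.970775]): 0.985097 × 0.970775 = 0.9563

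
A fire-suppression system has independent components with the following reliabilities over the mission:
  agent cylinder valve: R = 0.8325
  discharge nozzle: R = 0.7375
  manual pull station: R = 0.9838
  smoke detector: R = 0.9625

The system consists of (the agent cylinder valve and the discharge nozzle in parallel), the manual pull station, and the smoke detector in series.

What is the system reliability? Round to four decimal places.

0.9053

Parallel (agent cylinder valve and discharge nozzle): 1 − (1 − 0.832500)(1 − 0.737500) = 0.956031
Series ([0.956031], manual pull station, and smoke detector): 0.956031 × 0.983800 × 0.962500 = 0.9053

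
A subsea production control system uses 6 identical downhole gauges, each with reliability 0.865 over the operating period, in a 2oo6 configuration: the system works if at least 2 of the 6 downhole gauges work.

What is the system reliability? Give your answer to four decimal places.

0.9998

R = Σ_{i=2}^{6} C(6,i) p^i (1−p)^{6−i} with p = 0.865
C(6,2)·0.865^2·0.135^4 = 0.003728
C(6,3)·0.865^3·0.135^3 = 0.031848
C(6,4)·0.865^4·0.135^2 = 0.153046
C(6,5)·0.865^5·0.135^1 = 0.392252
C(6,6)·0.865^6·0.135^0 = 0.418887
Sum = 0.9998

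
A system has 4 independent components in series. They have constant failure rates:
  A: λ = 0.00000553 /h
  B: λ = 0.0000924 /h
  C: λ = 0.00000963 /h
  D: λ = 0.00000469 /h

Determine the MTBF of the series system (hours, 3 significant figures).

8910

Series of exponential components: λ_sys = Σ λ_i
λ_sys = 0.00000553 + 0.0000924 + 0.00000963 + 0.00000469 = 1.1225e-04 /h
MTBF = 1 / λ_sys = 8910 h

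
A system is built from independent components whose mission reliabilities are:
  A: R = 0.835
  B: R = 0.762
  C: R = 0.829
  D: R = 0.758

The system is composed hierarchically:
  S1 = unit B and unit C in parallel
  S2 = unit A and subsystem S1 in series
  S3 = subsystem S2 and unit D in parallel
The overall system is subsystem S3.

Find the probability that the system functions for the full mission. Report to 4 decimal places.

0.9518

Parallel (B and C): 1 − (1 − 0.762000)(1 − 0.829000) = 0.959302
Series (A and [0.959302]): 0.835000 × 0.959302 = 0.801017
Parallel ([0.801017] and D): 1 − (1 − 0.801017)(1 − 0.758000) = 0.9518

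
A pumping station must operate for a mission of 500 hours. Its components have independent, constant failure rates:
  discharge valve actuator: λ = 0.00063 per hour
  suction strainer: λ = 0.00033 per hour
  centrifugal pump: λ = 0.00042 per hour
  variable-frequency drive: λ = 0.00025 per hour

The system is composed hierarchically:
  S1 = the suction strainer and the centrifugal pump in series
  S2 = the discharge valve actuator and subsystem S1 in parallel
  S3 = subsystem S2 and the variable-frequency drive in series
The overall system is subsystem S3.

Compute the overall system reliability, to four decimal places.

0.8079

R(discharge valve actuator) = exp(−0.00063 × 500) = 0.729789
R(suction strainer) = exp(−0.00033 × 500) = 0.847894
R(centrifugal pump) = exp(−0.00042 × 500) = 0.810584
R(variable-frequency drive) = exp(−0.00025 × 500) = 0.882497
Series (suction strainer and centrifugal pump): 0.847894 × 0.810584 = 0.687289
Parallel (discharge valve actuator and [0.687289]): 1 − (1 − 0.729789)(1 − 0.687289) = 0.915502
Series ([0.915502] and variable-frequency drive): 0.915502 × 0.882497 = 0.8079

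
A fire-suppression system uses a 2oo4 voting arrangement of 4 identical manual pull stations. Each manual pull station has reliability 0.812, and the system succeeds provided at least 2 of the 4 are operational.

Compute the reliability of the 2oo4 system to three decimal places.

0.977

R = Σ_{i=2}^{4} C(4,i) p^i (1−p)^{4−i} with p = 0.812
C(4,2)·0.812^2·0.188^2 = 0.13982
C(4,3)·0.812^3·0.188^1 = 0.40261
C(4,4)·0.812^4·0.188^0 = 0.43473
Sum = 0.977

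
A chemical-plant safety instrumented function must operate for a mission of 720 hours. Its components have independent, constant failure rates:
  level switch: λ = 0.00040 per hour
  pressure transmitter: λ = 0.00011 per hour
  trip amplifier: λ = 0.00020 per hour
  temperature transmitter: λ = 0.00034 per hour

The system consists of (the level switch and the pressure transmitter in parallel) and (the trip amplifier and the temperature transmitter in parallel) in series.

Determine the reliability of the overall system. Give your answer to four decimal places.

0.9524

R(level switch) = exp(−0.00040 × 720) = 0.749762
R(pressure transmitter) = exp(−0.00011 × 720) = 0.923855
R(trip amplifier) = exp(−0.00020 × 720) = 0.865888
R(temperature transmitter) = exp(−0.00034 × 720) = 0.782861
Parallel (level switch and pressure transmitter): 1 − (1 − 0.749762)(1 − 0.923855) = 0.980946
Parallel (trip amplifier and temperature transmitter): 1 − (1 − 0.865888)(1 − 0.782861) = 0.970879
Series ([0.980946] and [0.970879]): 0.980946 × 0.970879 = 0.9524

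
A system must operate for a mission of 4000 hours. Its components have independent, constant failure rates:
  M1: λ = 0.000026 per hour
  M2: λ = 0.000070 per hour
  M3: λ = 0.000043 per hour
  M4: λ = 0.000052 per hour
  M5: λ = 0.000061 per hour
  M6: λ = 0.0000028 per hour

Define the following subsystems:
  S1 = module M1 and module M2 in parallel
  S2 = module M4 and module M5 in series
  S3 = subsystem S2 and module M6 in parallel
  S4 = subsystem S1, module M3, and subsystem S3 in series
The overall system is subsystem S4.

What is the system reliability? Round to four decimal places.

R(M1) = exp(−0.000026 × 4000) = 0.901225
R(M2) = exp(−0.000070 × 4000) = 0.755784
R(M3) = exp(−0.000043 × 4000) = 0.841979
R(M4) = exp(−0.000052 × 4000) = 0.812207
R(M5) = exp(−0.000061 × 4000) = 0.783488
R(M6) = exp(−0.0000028 × 4000) = 0.988862
Parallel (M1 and M2): 1 − (1 − 0.901225)(1 − 0.755784) = 0.975878
Series (M4 and M5): 0.812207 × 0.783488 = 0.636354
Parallel ([0.636354] and M6): 1 − (1 − 0.636354)(1 − 0.988862) = 0.995950
Series ([0.975878], M3, and [0.995950]): 0.975878 × 0.841979 × 0.995950 = 0.8183

0.8183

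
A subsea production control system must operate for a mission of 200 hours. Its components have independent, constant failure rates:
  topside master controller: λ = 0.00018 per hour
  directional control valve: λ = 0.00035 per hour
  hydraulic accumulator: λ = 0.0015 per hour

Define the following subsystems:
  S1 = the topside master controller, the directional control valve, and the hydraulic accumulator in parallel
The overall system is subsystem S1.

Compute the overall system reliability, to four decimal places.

0.9994

R(topside master controller) = exp(−0.00018 × 200) = 0.964640
R(directional control valve) = exp(−0.00035 × 200) = 0.932394
R(hydraulic accumulator) = exp(−0.0015 × 200) = 0.740818
Parallel (topside master controller, directional control valve, and hydraulic accumulator): 1 − (1 − 0.964640)(1 − 0.932394)(1 − 0.740818) = 0.9994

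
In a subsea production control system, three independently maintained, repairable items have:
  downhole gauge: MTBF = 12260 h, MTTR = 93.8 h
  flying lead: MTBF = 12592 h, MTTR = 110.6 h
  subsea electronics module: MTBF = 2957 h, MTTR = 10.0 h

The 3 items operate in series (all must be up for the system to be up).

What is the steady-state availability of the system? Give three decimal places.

A(downhole gauge) = MTBF/(MTBF+MTTR) = 12260/(12260+93.8) = 0.992407
A(flying lead) = MTBF/(MTBF+MTTR) = 12592/(12592+110.6) = 0.991293
A(subsea electronics module) = MTBF/(MTBF+MTTR) = 2957/(2957+10.0) = 0.996630
Series availability: 0.992407 × 0.991293 × 0.996630 = 0.980

0.980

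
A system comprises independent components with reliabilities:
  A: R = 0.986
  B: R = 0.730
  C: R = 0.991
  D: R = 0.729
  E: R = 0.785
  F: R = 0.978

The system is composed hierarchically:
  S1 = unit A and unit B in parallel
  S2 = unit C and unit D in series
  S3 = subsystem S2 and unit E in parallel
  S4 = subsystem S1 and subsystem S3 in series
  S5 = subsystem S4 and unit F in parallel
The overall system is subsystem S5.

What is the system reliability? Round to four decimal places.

Parallel (A and B): 1 − (1 − 0.986000)(1 − 0.730000) = 0.996220
Series (C and D): 0.991000 × 0.729000 = 0.722439
Parallel ([0.722439] and E): 1 − (1 − 0.722439)(1 − 0.785000) = 0.940324
Series ([0.996220] and [0.940324]): 0.996220 × 0.940324 = 0.936770
Parallel ([0.936770] and F): 1 − (1 − 0.936770)(1 − 0.978000) = 0.9986

0.9986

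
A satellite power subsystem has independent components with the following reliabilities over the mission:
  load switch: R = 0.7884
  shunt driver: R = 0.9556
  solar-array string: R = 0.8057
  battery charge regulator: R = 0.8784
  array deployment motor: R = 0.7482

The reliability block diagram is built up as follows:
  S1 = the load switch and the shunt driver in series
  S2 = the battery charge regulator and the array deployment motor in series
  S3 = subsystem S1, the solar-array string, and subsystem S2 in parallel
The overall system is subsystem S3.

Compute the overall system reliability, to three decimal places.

Series (load switch and shunt driver): 0.78840 × 0.95560 = 0.75340
Series (battery charge regulator and array deployment motor): 0.87840 × 0.74820 = 0.65722
Parallel ([0.75340], solar-array string, and [0.65722]): 1 − (1 − 0.75340)(1 − 0.80570)(1 − 0.65722) = 0.984

0.984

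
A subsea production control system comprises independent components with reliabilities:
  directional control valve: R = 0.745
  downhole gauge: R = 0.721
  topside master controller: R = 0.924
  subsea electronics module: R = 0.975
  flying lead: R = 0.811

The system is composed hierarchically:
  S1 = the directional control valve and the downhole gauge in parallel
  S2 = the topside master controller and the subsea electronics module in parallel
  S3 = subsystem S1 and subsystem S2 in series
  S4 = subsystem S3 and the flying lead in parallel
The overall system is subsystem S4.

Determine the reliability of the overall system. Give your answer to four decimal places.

Parallel (directional control valve and downhole gauge): 1 − (1 − 0.745000)(1 − 0.721000) = 0.928855
Parallel (topside master controller and subsea electronics module): 1 − (1 − 0.924000)(1 − 0.975000) = 0.998100
Series ([0.928855] and [0.998100]): 0.928855 × 0.998100 = 0.927090
Parallel ([0.927090] and flying lead): 1 − (1 − 0.927090)(1 − 0.811000) = 0.9862

0.9862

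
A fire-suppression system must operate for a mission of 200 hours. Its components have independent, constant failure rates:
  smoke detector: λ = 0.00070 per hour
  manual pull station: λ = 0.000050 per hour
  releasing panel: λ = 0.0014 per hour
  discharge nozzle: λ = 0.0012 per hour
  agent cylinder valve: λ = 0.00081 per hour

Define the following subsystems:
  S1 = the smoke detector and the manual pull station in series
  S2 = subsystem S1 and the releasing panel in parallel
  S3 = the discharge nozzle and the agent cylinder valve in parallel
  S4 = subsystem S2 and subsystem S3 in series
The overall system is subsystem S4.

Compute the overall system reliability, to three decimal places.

0.935

R(smoke detector) = exp(−0.00070 × 200) = 0.86936
R(manual pull station) = exp(−0.000050 × 200) = 0.99005
R(releasing panel) = exp(−0.0014 × 200) = 0.75578
R(discharge nozzle) = exp(−0.0012 × 200) = 0.78663
R(agent cylinder valve) = exp(−0.00081 × 200) = 0.85044
Series (smoke detector and manual pull station): 0.86936 × 0.99005 = 0.86071
Parallel ([0.86071] and releasing panel): 1 − (1 − 0.86071)(1 − 0.75578) = 0.96598
Parallel (discharge nozzle and agent cylinder valve): 1 − (1 − 0.78663)(1 − 0.85044) = 0.96809
Series ([0.96598] and [0.96809]): 0.96598 × 0.96809 = 0.935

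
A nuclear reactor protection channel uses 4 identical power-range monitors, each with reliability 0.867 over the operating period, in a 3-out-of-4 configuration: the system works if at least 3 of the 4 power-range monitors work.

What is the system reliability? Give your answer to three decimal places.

0.912

R = Σ_{i=3}^{4} C(4,i) p^i (1−p)^{4−i} with p = 0.867
C(4,3)·0.867^3·0.133^1 = 0.34671
C(4,4)·0.867^4·0.133^0 = 0.56504
Sum = 0.912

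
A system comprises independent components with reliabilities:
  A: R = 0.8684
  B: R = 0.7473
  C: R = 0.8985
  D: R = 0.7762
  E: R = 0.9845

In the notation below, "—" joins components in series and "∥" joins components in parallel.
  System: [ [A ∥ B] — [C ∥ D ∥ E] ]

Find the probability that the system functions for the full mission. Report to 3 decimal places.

Parallel (A and B): 1 − (1 − 0.86840)(1 − 0.74730) = 0.96674
Parallel (C, D, and E): 1 − (1 − 0.89850)(1 − 0.77620)(1 − 0.98450) = 0.99965
Series ([0.96674] and [0.99965]): 0.96674 × 0.99965 = 0.966

0.966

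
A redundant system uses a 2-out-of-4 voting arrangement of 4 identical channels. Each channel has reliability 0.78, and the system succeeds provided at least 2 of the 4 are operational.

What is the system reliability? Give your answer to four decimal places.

0.9644

R = Σ_{i=2}^{4} C(4,i) p^i (1−p)^{4−i} with p = 0.78
C(4,2)·0.78^2·0.22^2 = 0.176679
C(4,3)·0.78^3·0.22^1 = 0.417606
C(4,4)·0.78^4·0.22^0 = 0.370151
Sum = 0.9644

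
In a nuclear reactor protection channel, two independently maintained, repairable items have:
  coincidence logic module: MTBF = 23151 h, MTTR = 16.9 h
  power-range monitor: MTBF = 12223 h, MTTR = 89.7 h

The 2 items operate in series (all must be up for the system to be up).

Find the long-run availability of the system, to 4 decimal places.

A(coincidence logic module) = MTBF/(MTBF+MTTR) = 23151/(23151+16.9) = 0.999271
A(power-range monitor) = MTBF/(MTBF+MTTR) = 12223/(12223+89.7) = 0.992715
Series availability: 0.999271 × 0.992715 = 0.9920

0.9920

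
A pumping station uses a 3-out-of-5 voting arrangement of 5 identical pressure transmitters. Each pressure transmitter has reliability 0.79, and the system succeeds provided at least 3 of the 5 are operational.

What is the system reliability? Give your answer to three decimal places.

R = Σ_{i=3}^{5} C(5,i) p^i (1−p)^{5−i} with p = 0.79
C(5,3)·0.79^3·0.21^2 = 0.21743
C(5,4)·0.79^4·0.21^1 = 0.40898
C(5,5)·0.79^5·0.21^0 = 0.30771
Sum = 0.934

0.934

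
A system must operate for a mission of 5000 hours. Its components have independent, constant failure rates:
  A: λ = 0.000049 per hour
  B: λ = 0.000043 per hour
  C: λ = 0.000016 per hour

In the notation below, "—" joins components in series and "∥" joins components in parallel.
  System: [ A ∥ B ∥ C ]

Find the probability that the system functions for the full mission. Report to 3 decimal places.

0.997

R(A) = exp(−0.000049 × 5000) = 0.78270
R(B) = exp(−0.000043 × 5000) = 0.80654
R(C) = exp(−0.000016 × 5000) = 0.92312
Parallel (A, B, and C): 1 − (1 − 0.78270)(1 − 0.80654)(1 − 0.92312) = 0.997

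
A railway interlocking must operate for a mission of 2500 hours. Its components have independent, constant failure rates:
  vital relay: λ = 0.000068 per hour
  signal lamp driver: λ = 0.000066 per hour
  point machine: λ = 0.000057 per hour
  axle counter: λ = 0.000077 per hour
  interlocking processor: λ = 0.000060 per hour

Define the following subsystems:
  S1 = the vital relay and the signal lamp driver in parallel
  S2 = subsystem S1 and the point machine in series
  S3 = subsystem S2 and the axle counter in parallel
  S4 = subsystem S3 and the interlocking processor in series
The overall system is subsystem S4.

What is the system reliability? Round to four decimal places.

R(vital relay) = exp(−0.000068 × 2500) = 0.843665
R(signal lamp driver) = exp(−0.000066 × 2500) = 0.847894
R(point machine) = exp(−0.000057 × 2500) = 0.867188
R(axle counter) = exp(−0.000077 × 2500) = 0.824894
R(interlocking processor) = exp(−0.000060 × 2500) = 0.860708
Parallel (vital relay and signal lamp driver): 1 − (1 − 0.843665)(1 − 0.847894) = 0.976221
Series ([0.976221] and point machine): 0.976221 × 0.867188 = 0.846567
Parallel ([0.846567] and axle counter): 1 − (1 − 0.846567)(1 − 0.824894) = 0.973133
Series ([0.973133] and interlocking processor): 0.973133 × 0.860708 = 0.8376

0.8376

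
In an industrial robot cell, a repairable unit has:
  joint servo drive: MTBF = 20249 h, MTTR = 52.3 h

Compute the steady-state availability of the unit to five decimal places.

0.99742

A(joint servo drive) = MTBF/(MTBF+MTTR) = 20249/(20249+52.3) = 0.99742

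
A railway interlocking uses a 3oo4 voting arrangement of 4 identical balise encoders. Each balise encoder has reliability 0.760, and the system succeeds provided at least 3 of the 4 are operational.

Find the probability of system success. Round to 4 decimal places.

R = Σ_{i=3}^{4} C(4,i) p^i (1−p)^{4−i} with p = 0.760
C(4,3)·0.760^3·0.240^1 = 0.421417
C(4,4)·0.760^4·0.240^0 = 0.333622
Sum = 0.7550

0.7550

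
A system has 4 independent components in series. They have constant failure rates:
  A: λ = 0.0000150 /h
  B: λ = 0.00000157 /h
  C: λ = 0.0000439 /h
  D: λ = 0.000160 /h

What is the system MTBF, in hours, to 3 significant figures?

4540

Series of exponential components: λ_sys = Σ λ_i
λ_sys = 0.0000150 + 0.00000157 + 0.0000439 + 0.000160 = 2.2047e-04 /h
MTBF = 1 / λ_sys = 4540 h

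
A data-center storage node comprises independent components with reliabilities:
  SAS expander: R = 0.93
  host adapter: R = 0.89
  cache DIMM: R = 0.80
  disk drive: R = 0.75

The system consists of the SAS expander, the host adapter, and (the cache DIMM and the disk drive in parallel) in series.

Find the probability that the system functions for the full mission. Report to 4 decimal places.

0.7863

Parallel (cache DIMM and disk drive): 1 − (1 − 0.800000)(1 − 0.750000) = 0.950000
Series (SAS expander, host adapter, and [0.950000]): 0.930000 × 0.890000 × 0.950000 = 0.7863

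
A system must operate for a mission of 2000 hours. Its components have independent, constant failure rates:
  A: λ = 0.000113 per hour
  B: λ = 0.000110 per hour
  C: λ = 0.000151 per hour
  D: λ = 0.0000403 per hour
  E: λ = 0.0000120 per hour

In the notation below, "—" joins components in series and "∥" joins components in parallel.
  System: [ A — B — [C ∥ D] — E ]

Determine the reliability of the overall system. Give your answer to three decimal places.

0.612

R(A) = exp(−0.000113 × 2000) = 0.79772
R(B) = exp(−0.000110 × 2000) = 0.80252
R(C) = exp(−0.000151 × 2000) = 0.73934
R(D) = exp(−0.0000403 × 2000) = 0.92256
R(E) = exp(−0.0000120 × 2000) = 0.97629
Parallel (C and D): 1 − (1 − 0.73934)(1 − 0.92256) = 0.97981
Series (A, B, [0.97981], and E): 0.79772 × 0.80252 × 0.97981 × 0.97629 = 0.612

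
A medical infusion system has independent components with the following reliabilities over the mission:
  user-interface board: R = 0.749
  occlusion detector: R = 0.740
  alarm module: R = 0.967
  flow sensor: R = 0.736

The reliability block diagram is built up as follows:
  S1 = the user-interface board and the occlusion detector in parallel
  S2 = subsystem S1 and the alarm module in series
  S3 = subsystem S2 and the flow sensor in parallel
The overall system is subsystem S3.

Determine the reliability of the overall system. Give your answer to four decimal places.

0.9746

Parallel (user-interface board and occlusion detector): 1 − (1 − 0.749000)(1 − 0.740000) = 0.934740
Series ([0.934740] and alarm module): 0.934740 × 0.967000 = 0.903894
Parallel ([0.903894] and flow sensor): 1 − (1 − 0.903894)(1 − 0.736000) = 0.9746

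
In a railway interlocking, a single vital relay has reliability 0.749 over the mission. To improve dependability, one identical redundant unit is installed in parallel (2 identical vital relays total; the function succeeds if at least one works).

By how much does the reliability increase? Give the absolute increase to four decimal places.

0.1880

R_before = 0.749
R_after = 1 − (1 − 0.749)^2 = 0.9370
ΔR = 0.9370 − 0.749 = 0.1880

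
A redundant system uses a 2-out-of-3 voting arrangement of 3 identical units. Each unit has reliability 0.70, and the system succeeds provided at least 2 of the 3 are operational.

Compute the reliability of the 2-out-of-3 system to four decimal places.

0.7840

R = Σ_{i=2}^{3} C(3,i) p^i (1−p)^{3−i} with p = 0.70
C(3,2)·0.70^2·0.30^1 = 0.441000
C(3,3)·0.70^3·0.30^0 = 0.343000
Sum = 0.7840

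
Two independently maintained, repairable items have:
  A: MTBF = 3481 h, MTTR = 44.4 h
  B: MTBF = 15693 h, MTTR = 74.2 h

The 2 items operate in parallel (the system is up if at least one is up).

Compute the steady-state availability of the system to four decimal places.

0.9999

A(A) = MTBF/(MTBF+MTTR) = 3481/(3481+44.4) = 0.987406
A(B) = MTBF/(MTBF+MTTR) = 15693/(15693+74.2) = 0.995294
Parallel availability: 1 − (1 − 0.987406)(1 − 0.995294) = 0.9999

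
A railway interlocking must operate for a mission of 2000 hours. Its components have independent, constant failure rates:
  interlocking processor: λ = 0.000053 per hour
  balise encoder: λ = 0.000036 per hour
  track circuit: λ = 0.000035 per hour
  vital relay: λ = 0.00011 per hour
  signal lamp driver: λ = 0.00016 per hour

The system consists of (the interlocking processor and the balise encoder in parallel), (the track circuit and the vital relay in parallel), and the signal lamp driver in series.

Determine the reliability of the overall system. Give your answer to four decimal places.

R(interlocking processor) = exp(−0.000053 × 2000) = 0.899425
R(balise encoder) = exp(−0.000036 × 2000) = 0.930531
R(track circuit) = exp(−0.000035 × 2000) = 0.932394
R(vital relay) = exp(−0.00011 × 2000) = 0.802519
R(signal lamp driver) = exp(−0.00016 × 2000) = 0.726149
Parallel (interlocking processor and balise encoder): 1 − (1 − 0.899425)(1 − 0.930531) = 0.993013
Parallel (track circuit and vital relay): 1 − (1 − 0.932394)(1 − 0.802519) = 0.986649
Series ([0.993013], [0.986649], and signal lamp driver): 0.993013 × 0.986649 × 0.726149 = 0.7114

0.7114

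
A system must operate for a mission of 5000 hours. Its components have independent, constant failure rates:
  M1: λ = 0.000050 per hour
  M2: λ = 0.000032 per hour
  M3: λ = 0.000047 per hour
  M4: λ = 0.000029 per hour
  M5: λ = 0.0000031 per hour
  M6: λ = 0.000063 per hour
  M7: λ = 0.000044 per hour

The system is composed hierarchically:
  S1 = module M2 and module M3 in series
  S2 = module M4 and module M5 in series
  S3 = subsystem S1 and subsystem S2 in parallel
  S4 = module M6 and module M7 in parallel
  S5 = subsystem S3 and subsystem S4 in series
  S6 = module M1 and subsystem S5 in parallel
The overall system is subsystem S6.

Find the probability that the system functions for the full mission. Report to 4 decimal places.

0.9781

R(M1) = exp(−0.000050 × 5000) = 0.778801
R(M2) = exp(−0.000032 × 5000) = 0.852144
R(M3) = exp(−0.000047 × 5000) = 0.790571
R(M4) = exp(−0.000029 × 5000) = 0.865022
R(M5) = exp(−0.0000031 × 5000) = 0.984620
R(M6) = exp(−0.000063 × 5000) = 0.729789
R(M7) = exp(−0.000044 × 5000) = 0.802519
Series (M2 and M3): 0.852144 × 0.790571 = 0.673680
Series (M4 and M5): 0.865022 × 0.984620 = 0.851718
Parallel ([0.673680] and [0.851718]): 1 − (1 − 0.673680)(1 − 0.851718) = 0.951613
Parallel (M6 and M7): 1 − (1 − 0.729789)(1 − 0.802519) = 0.946638
Series ([0.951613] and [0.946638]): 0.951613 × 0.946638 = 0.900833
Parallel (M1 and [0.900833]): 1 − (1 − 0.778801)(1 − 0.900833) = 0.9781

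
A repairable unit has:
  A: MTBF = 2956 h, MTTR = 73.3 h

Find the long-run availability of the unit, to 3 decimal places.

A(A) = MTBF/(MTBF+MTTR) = 2956/(2956+73.3) = 0.976

0.976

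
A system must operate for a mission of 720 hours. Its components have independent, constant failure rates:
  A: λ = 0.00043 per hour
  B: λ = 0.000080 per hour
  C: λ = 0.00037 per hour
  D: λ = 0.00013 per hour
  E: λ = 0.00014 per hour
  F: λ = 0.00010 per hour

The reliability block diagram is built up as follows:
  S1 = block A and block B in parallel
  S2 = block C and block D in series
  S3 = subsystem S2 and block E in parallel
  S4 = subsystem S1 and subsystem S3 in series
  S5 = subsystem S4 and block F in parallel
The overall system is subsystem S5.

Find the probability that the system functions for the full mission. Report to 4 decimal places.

R(A) = exp(−0.00043 × 720) = 0.733740
R(B) = exp(−0.000080 × 720) = 0.944027
R(C) = exp(−0.00037 × 720) = 0.766133
R(D) = exp(−0.00013 × 720) = 0.910647
R(E) = exp(−0.00014 × 720) = 0.904114
R(F) = exp(−0.00010 × 720) = 0.930531
Parallel (A and B): 1 − (1 − 0.733740)(1 − 0.944027) = 0.985097
Series (C and D): 0.766133 × 0.910647 = 0.697677
Parallel ([0.697677] and E): 1 − (1 − 0.697677)(1 − 0.904114) = 0.971011
Series ([0.985097] and [0.971011]): 0.985097 × 0.971011 = 0.956540
Parallel ([0.956540] and F): 1 − (1 − 0.956540)(1 − 0.930531) = 0.9970

0.9970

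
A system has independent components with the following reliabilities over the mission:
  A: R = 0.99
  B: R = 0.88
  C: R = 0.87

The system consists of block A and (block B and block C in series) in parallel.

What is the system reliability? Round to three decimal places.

Series (B and C): 0.88000 × 0.87000 = 0.76560
Parallel (A and [0.76560]): 1 − (1 − 0.99000)(1 − 0.76560) = 0.998

0.998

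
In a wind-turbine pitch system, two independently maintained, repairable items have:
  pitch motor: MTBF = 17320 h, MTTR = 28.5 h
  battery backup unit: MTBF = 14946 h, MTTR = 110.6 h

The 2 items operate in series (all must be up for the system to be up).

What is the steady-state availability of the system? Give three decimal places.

0.991

A(pitch motor) = MTBF/(MTBF+MTTR) = 17320/(17320+28.5) = 0.998357
A(battery backup unit) = MTBF/(MTBF+MTTR) = 14946/(14946+110.6) = 0.992654
Series availability: 0.998357 × 0.992654 = 0.991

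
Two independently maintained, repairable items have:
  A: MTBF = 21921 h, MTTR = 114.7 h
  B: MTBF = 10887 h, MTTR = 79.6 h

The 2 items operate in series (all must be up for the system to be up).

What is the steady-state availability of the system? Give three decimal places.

0.988

A(A) = MTBF/(MTBF+MTTR) = 21921/(21921+114.7) = 0.994795
A(B) = MTBF/(MTBF+MTTR) = 10887/(10887+79.6) = 0.992742
Series availability: 0.994795 × 0.992742 = 0.988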